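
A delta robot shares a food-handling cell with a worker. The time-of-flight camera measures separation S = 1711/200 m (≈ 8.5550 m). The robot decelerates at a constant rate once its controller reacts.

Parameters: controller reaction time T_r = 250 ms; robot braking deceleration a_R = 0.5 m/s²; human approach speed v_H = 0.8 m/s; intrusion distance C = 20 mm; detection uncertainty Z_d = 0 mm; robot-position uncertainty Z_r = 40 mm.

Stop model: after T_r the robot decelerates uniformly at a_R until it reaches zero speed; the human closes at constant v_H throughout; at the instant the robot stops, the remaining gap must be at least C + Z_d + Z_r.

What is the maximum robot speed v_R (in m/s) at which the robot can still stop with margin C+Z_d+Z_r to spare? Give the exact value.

quadratic (1)·v² + (37/20)·v + (-1659/200) = 0
  disc = (37/20)² − 4·(1)·(-1659/200) = 14641/400 ; √disc = 121/20
  v_R = (−(37/20) + 121/20) / (2·(1)) = 21/10 m/s
check:
T_s = v_R/a_R = (21/10)/(1/2) = 4.2000 s
reaction-phase robot travel = 2.1000·0.2500 = 0.5250 m
robot covers 2.1000·4.2000 − ½·0.5000·4.2000² = 4.4100 m while stopping
human closes 0.8000·4.4500 = 3.5600 m
C+Z_d+Z_r = 0.0200+0.0000+0.0400 = 0.0600 m
sum ≈ 0.5250+4.4100+3.5600+0.0600 ≈ 8.5550 m = S ✓

v_R_max = 21/10 m/s = 2.1000 m/s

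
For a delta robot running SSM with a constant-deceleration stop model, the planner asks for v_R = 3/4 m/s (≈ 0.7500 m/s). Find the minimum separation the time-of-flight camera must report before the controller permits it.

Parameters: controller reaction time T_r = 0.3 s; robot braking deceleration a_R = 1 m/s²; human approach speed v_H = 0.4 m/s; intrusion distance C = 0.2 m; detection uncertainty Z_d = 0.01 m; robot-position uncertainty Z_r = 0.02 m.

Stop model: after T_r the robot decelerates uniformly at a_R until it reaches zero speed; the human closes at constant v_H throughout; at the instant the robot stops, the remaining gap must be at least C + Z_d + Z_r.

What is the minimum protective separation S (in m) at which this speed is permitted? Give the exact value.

stop time T_s = (3/4)/1 = 0.7500 s
robot covers v_R·T_r = 0.7500·0.3000 = 0.2250 m before braking
robot covers 0.7500·0.7500 − ½·1.0000·0.7500² = 0.2812 m while stopping
human closes 0.4000·1.0500 = 0.4200 m
residual clearance needed = 0.2000+0.0100+0.0200 = 0.2300 m
S_min ≈ 0.2250+0.2812+0.4200+0.2300  ⇒  S_min = 37/32 m

S_min = 37/32 m = 1.1562 m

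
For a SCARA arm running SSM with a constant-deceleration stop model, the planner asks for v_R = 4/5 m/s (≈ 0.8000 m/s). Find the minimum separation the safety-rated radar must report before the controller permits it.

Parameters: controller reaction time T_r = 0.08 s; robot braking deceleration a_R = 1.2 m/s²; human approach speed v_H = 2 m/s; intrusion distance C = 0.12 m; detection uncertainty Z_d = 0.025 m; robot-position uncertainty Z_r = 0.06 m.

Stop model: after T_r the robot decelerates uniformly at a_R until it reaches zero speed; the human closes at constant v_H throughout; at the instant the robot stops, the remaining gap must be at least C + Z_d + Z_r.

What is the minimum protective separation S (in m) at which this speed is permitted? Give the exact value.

S_min = 2029/1000 m = 2.0290 m

stop time T_s = (4/5)/(6/5) = 0.6667 s
reaction-phase robot travel = 0.8000·0.0800 = 0.0640 m
robot covers 0.8000·0.6667 − ½·1.2000·0.6667² = 0.2667 m while stopping
human closes 2.0000·0.7467 = 1.4933 m
residual clearance needed = 0.1200+0.0250+0.0600 = 0.2050 m
S_min ≈ 0.0640+0.2667+1.4933+0.2050  ⇒  S_min = 2029/1000 m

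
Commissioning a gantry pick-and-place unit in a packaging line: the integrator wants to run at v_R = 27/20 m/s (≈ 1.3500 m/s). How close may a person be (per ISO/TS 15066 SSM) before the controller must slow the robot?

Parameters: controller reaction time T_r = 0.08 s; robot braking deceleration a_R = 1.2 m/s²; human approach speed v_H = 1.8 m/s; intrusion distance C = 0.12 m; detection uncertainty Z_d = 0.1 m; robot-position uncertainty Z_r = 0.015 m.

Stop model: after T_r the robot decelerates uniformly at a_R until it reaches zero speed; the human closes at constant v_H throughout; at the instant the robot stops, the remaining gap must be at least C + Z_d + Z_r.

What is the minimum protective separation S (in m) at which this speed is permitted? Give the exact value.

stop time T_s = (27/20)/(6/5) = 1.1250 s
reaction-phase robot travel = 1.3500·0.0800 = 0.1080 m
robot under decel: 1.3500²/(2·1.2000) = 0.7594 m
person approaches 1.8000·(0.0800+1.1250) = 2.1690 m
residual clearance needed = 0.1200+0.1000+0.0150 = 0.2350 m
S_min ≈ 0.1080+0.7594+2.1690+0.2350  ⇒  S_min = 26171/8000 m

S_min = 26171/8000 m = 3.2714 m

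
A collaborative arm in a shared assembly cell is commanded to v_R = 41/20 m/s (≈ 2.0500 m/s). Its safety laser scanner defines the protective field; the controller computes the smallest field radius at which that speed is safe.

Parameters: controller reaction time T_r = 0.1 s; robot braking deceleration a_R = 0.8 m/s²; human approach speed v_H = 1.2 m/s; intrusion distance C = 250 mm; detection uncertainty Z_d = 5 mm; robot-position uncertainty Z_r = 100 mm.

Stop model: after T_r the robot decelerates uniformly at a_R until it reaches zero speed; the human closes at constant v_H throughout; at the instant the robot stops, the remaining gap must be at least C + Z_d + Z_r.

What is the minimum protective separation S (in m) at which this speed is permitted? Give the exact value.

S_min = 20421/3200 m = 6.3816 m

T_s = v_R/a_R = (41/20)/(4/5) = 2.5625 s
reaction-phase robot travel = 2.0500·0.1000 = 0.2050 m
robot covers 2.0500·2.5625 − ½·0.8000·2.5625² = 2.6266 m while stopping
human closes 1.2000·2.6625 = 3.1950 m
residual clearance needed = 0.2500+0.0050+0.1000 = 0.3550 m
S_min ≈ 0.2050+2.6266+3.1950+0.3550  ⇒  S_min = 20421/3200 m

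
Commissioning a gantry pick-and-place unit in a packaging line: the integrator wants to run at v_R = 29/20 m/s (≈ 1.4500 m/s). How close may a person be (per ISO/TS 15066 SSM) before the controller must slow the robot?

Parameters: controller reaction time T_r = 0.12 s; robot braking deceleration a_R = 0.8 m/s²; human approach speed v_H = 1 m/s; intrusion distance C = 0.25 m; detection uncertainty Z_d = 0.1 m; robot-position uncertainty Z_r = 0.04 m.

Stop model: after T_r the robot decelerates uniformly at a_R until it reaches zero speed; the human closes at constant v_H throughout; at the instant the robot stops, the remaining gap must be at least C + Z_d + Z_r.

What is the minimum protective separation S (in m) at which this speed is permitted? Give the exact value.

stop time T_s = (29/20)/(4/5) = 1.8125 s
robot covers v_R·T_r = 1.4500·0.1200 = 0.1740 m before braking
braking distance = 1.4500²/(2·0.8000) = 1.3141 m
person approaches 1.0000·(0.1200+1.8125) = 1.9325 m
C+Z_d+Z_r = 0.2500+0.1000+0.0400 = 0.3900 m
S_min ≈ 0.1740+1.3141+1.9325+0.3900  ⇒  S_min = 60969/16000 m

S_min = 60969/16000 m = 3.8106 m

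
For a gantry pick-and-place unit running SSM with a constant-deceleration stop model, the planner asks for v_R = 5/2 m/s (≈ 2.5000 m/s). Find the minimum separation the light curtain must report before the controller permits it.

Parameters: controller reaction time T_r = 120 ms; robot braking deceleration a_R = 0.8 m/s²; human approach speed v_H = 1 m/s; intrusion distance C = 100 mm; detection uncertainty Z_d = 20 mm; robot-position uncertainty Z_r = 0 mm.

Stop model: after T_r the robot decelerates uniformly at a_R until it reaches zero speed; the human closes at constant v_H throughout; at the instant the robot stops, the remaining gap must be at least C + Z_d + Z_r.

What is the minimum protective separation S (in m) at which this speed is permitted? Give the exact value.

S_min = 6057/800 m = 7.5713 m

T_s = v_R/a_R = (5/2)/(4/5) = 3.1250 s
robot covers v_R·T_r = 2.5000·0.1200 = 0.3000 m before braking
robot under decel: 2.5000²/(2·0.8000) = 3.9062 m
human closes 1.0000·3.2450 = 3.2450 m
margins: 0.1000+0.0200+0.0000 = 0.1200 m
S_min ≈ 0.3000+3.9062+3.2450+0.1200  ⇒  S_min = 6057/800 m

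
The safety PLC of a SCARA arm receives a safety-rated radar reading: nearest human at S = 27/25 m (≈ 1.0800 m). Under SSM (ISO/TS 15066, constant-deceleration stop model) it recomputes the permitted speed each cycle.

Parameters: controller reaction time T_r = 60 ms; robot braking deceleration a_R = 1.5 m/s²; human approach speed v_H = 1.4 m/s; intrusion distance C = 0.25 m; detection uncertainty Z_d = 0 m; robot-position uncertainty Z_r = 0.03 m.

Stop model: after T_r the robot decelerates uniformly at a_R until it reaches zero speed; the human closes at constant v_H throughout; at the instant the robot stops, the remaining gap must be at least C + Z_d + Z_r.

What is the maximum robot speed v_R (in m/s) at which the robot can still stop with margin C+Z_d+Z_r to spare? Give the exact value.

v_R_max = 3/5 m/s = 0.6000 m/s

collect terms ⇒ (1/3)·v_R² + (149/150)·v_R + (-179/250) = 0
  disc = (149/150)² − 4·(1/3)·(-179/250) = 43681/22500 ; √disc = 209/150
  v_R = (−(149/150) + 209/150) / (2·(1/3)) = 3/5 m/s
check:
braking lasts T_s = (3/5)/(3/2) = 0.4000 s
robot in T_r: 0.6000·0.0600 = 0.0360 m
robot under decel: 0.6000²/(2·1.5000) = 0.1200 m
human closes 1.4000·0.4600 = 0.6440 m
margins: 0.2500+0.0000+0.0300 = 0.2800 m
sum ≈ 0.0360+0.1200+0.6440+0.2800 ≈ 1.0800 m = S ✓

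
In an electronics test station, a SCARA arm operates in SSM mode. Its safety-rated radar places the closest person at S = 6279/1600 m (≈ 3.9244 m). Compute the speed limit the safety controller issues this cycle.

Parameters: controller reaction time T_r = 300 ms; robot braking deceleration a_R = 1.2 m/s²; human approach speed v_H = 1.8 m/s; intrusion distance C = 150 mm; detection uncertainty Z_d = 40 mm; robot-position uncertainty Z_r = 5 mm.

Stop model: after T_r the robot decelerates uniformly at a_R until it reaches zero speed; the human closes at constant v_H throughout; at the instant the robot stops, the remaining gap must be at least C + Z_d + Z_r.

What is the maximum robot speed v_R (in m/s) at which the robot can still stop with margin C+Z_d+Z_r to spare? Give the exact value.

quadratic (5/12)·v² + (9/5)·v + (-5103/1600) = 0
  disc = (9/5)² − 4·(5/12)·(-5103/1600) = 13689/1600 ; √disc = 117/40
  v_R = (−(9/5) + 117/40) / (2·(5/12)) = 27/20 m/s
check:
T_s = v_R/a_R = (27/20)/(6/5) = 1.1250 s
robot covers v_R·T_r = 1.3500·0.3000 = 0.4050 m before braking
robot under decel: 1.3500²/(2·1.2000) = 0.7594 m
person approaches 1.8000·(0.3000+1.1250) = 2.5650 m
C+Z_d+Z_r = 0.1500+0.0400+0.0050 = 0.1950 m
sum ≈ 0.4050+0.7594+2.5650+0.1950 ≈ 3.9244 m = S ✓

v_R_max = 27/20 m/s = 1.3500 m/s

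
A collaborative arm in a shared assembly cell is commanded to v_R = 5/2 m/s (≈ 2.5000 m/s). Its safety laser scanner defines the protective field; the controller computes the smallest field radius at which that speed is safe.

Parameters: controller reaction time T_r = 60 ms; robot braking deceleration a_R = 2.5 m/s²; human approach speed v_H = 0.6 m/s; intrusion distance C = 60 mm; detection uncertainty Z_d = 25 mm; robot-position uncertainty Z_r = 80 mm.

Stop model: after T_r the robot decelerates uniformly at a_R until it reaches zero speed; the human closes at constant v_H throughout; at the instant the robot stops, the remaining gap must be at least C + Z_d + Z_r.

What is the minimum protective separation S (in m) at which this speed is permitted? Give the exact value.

braking lasts T_s = (5/2)/(5/2) = 1.0000 s
robot in T_r: 2.5000·0.0600 = 0.1500 m
braking distance = 2.5000²/(2·2.5000) = 1.2500 m
person approaches 0.6000·(0.0600+1.0000) = 0.6360 m
C+Z_d+Z_r = 0.0600+0.0250+0.0800 = 0.1650 m
S_min ≈ 0.1500+1.2500+0.6360+0.1650  ⇒  S_min = 2201/1000 m

S_min = 2201/1000 m = 2.2010 m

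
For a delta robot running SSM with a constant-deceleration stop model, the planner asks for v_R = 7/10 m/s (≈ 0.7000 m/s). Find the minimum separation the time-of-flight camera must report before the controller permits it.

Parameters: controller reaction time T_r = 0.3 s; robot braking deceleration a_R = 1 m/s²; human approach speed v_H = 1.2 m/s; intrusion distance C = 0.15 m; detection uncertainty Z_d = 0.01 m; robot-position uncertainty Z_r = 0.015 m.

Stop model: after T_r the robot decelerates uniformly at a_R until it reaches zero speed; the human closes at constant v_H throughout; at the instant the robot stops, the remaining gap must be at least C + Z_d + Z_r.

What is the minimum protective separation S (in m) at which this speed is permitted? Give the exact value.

S_min = 183/100 m = 1.8300 m

braking lasts T_s = (7/10)/1 = 0.7000 s
robot in T_r: 0.7000·0.3000 = 0.2100 m
robot under decel: 0.7000²/(2·1.0000) = 0.2450 m
human over T_r+T_s: 1.2000·(0.3000+0.7000) = 1.2000 m
residual clearance needed = 0.1500+0.0100+0.0150 = 0.1750 m
S_min ≈ 0.2100+0.2450+1.2000+0.1750  ⇒  S_min = 183/100 m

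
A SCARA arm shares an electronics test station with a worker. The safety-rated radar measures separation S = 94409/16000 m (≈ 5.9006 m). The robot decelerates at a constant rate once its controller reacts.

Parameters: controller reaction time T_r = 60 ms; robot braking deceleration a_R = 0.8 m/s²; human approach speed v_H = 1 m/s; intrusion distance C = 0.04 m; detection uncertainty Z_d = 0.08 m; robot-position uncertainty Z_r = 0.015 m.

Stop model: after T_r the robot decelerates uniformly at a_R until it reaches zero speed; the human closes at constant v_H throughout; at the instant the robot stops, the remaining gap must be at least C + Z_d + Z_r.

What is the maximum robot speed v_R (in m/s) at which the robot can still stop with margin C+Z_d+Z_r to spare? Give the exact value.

v_R_max = 43/20 m/s = 2.1500 m/s

quadratic (5/8)·v² + (131/100)·v + (-91289/16000) = 0
  disc = (131/100)² − 4·(5/8)·(-91289/16000) = 2556801/160000 ; √disc = 1599/400
  v_R = (−(131/100) + 1599/400) / (2·(5/8)) = 43/20 m/s
check:
stop time T_s = (43/20)/(4/5) = 2.6875 s
reaction-phase robot travel = 2.1500·0.0600 = 0.1290 m
robot under decel: 2.1500²/(2·0.8000) = 2.8891 m
human closes 1.0000·2.7475 = 2.7475 m
residual clearance needed = 0.0400+0.0800+0.0150 = 0.1350 m
sum ≈ 0.1290+2.8891+2.7475+0.1350 ≈ 5.9006 m = S ✓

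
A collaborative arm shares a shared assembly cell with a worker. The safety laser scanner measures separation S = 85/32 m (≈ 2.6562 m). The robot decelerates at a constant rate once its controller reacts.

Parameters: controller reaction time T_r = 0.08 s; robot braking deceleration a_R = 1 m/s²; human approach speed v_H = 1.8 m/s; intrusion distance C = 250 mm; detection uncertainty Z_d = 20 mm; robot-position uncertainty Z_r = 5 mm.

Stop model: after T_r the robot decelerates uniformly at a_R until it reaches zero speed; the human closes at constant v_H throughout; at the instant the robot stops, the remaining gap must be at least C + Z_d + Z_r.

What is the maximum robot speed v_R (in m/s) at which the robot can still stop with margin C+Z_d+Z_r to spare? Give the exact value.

v_R_max = 19/20 m/s = 0.9500 m/s

at the boundary: (1/2)·v² + (47/25)·v + (-8949/4000) = 0
  disc = (47/25)² − 4·(1/2)·(-8949/4000) = 80089/10000 ; √disc = 283/100
  v_R = (−(47/25) + 283/100) / (2·(1/2)) = 19/20 m/s
check:
T_s = v_R/a_R = (19/20)/1 = 0.9500 s
robot covers v_R·T_r = 0.9500·0.0800 = 0.0760 m before braking
robot under decel: 0.9500²/(2·1.0000) = 0.4512 m
human over T_r+T_s: 1.8000·(0.0800+0.9500) = 1.8540 m
C+Z_d+Z_r = 0.2500+0.0200+0.0050 = 0.2750 m
sum ≈ 0.0760+0.4512+1.8540+0.2750 ≈ 2.6562 m = S ✓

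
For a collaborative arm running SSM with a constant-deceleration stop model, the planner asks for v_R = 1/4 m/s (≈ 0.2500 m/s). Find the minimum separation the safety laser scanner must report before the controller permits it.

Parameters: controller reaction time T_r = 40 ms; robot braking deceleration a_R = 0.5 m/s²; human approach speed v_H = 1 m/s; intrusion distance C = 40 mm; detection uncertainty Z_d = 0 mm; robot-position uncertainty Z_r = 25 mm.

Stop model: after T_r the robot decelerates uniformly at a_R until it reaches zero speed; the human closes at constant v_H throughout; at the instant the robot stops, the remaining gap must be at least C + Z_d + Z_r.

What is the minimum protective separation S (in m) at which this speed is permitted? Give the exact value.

S_min = 271/400 m = 0.6775 m

braking lasts T_s = (1/4)/(1/2) = 0.5000 s
reaction-phase robot travel = 0.2500·0.0400 = 0.0100 m
robot covers 0.2500·0.5000 − ½·0.5000·0.5000² = 0.0625 m while stopping
person approaches 1.0000·(0.0400+0.5000) = 0.5400 m
C+Z_d+Z_r = 0.0400+0.0000+0.0250 = 0.0650 m
S_min ≈ 0.0100+0.0625+0.5400+0.0650  ⇒  S_min = 271/400 m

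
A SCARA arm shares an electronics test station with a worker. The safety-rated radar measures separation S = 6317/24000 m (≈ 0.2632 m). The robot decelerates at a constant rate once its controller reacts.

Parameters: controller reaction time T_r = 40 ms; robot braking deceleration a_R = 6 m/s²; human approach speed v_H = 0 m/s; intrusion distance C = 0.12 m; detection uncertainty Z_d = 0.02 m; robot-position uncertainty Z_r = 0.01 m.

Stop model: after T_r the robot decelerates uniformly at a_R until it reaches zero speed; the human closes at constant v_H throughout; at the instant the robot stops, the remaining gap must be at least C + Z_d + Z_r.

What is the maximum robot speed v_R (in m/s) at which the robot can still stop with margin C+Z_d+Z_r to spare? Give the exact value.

quadratic (1/12)·v² + (1/25)·v + (-2717/24000) = 0
  disc = (1/25)² − 4·(1/12)·(-2717/24000) = 14161/360000 ; √disc = 119/600
  v_R = (−(1/25) + 119/600) / (2·(1/12)) = 19/20 m/s
check:
T_s = v_R/a_R = (19/20)/6 = 0.1583 s
robot in T_r: 0.9500·0.0400 = 0.0380 m
braking distance = 0.9500²/(2·6.0000) = 0.0752 m
human over T_r+T_s: 0.0000·(0.0400+0.1583) = 0.0000 m
residual clearance needed = 0.1200+0.0200+0.0100 = 0.1500 m
sum ≈ 0.0380+0.0752+0.0000+0.1500 ≈ 0.2632 m = S ✓

v_R_max = 19/20 m/s = 0.9500 m/s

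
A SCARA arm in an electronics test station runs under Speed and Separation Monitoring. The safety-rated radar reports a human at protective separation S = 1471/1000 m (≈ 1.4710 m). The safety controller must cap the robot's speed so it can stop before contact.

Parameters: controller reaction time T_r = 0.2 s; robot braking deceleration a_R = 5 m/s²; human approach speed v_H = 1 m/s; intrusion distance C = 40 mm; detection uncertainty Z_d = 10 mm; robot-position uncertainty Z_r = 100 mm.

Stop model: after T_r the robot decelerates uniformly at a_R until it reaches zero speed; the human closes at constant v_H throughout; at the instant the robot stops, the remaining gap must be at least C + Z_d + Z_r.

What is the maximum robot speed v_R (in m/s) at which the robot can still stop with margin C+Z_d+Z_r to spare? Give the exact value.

at the boundary: (1/10)·v² + (2/5)·v + (-1121/1000) = 0
  disc = (2/5)² − 4·(1/10)·(-1121/1000) = 1521/2500 ; √disc = 39/50
  v_R = (−(2/5) + 39/50) / (2·(1/10)) = 19/10 m/s
check:
stop time T_s = (19/10)/5 = 0.3800 s
reaction-phase robot travel = 1.9000·0.2000 = 0.3800 m
braking distance = 1.9000²/(2·5.0000) = 0.3610 m
human over T_r+T_s: 1.0000·(0.2000+0.3800) = 0.5800 m
margins: 0.0400+0.0100+0.1000 = 0.1500 m
sum ≈ 0.3800+0.3610+0.5800+0.1500 ≈ 1.4710 m = S ✓

v_R_max = 19/10 m/s = 1.9000 m/s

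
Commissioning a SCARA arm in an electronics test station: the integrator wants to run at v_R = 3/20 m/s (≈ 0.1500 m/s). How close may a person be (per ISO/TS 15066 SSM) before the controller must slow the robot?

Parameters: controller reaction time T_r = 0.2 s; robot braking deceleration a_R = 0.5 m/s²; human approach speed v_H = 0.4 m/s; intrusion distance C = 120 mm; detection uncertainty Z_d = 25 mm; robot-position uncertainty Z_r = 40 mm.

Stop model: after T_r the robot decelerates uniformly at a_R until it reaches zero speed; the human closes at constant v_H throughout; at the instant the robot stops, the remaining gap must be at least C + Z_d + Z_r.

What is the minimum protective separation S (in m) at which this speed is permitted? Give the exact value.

S_min = 7/16 m = 0.4375 m

T_s = v_R/a_R = (3/20)/(1/2) = 0.3000 s
reaction-phase robot travel = 0.1500·0.2000 = 0.0300 m
braking distance = 0.1500²/(2·0.5000) = 0.0225 m
person approaches 0.4000·(0.2000+0.3000) = 0.2000 m
margins: 0.1200+0.0250+0.0400 = 0.1850 m
S_min ≈ 0.0300+0.0225+0.2000+0.1850  ⇒  S_min = 7/16 m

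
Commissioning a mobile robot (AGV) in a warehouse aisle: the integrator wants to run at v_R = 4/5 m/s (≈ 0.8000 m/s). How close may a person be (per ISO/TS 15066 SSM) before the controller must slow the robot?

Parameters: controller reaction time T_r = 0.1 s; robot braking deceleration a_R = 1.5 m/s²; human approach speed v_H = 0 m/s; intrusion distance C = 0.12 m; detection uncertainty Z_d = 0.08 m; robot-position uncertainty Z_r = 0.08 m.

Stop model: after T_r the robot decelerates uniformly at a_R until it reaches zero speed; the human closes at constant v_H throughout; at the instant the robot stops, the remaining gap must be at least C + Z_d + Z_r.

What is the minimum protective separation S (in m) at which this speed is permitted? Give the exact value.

stop time T_s = (4/5)/(3/2) = 0.5333 s
robot in T_r: 0.8000·0.1000 = 0.0800 m
braking distance = 0.8000²/(2·1.5000) = 0.2133 m
human closes 0.0000·0.6333 = 0.0000 m
residual clearance needed = 0.1200+0.0800+0.0800 = 0.2800 m
S_min ≈ 0.0800+0.2133+0.0000+0.2800  ⇒  S_min = 43/75 m

S_min = 43/75 m = 0.5733 m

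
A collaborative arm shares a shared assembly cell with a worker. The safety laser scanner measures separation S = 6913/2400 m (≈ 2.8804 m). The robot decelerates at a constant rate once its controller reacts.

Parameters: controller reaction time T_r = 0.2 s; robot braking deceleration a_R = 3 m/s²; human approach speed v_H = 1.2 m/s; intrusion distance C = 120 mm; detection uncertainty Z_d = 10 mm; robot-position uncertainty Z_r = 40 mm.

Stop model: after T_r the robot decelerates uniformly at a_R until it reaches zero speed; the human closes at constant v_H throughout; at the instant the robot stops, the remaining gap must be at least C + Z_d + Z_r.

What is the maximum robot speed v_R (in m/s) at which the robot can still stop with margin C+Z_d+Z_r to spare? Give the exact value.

quadratic (1/6)·v² + (3/5)·v + (-5929/2400) = 0
  disc = (3/5)² − 4·(1/6)·(-5929/2400) = 289/144 ; √disc = 17/12
  v_R = (−(3/5) + 17/12) / (2·(1/6)) = 49/20 m/s
check:
stop time T_s = (49/20)/3 = 0.8167 s
robot in T_r: 2.4500·0.2000 = 0.4900 m
robot covers 2.4500·0.8167 − ½·3.0000·0.8167² = 1.0004 m while stopping
human closes 1.2000·1.0167 = 1.2200 m
residual clearance needed = 0.1200+0.0100+0.0400 = 0.1700 m
sum ≈ 0.4900+1.0004+1.2200+0.1700 ≈ 2.8804 m = S ✓

v_R_max = 49/20 m/s = 2.4500 m/s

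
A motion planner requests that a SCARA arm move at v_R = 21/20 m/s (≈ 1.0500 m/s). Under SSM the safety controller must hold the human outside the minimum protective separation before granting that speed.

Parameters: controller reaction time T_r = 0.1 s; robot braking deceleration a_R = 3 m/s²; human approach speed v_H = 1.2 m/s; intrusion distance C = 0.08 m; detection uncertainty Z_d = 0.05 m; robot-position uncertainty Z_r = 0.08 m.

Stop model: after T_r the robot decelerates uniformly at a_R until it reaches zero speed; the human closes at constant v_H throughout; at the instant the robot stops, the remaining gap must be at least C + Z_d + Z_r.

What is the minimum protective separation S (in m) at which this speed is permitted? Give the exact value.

braking lasts T_s = (21/20)/3 = 0.3500 s
robot in T_r: 1.0500·0.1000 = 0.1050 m
braking distance = 1.0500²/(2·3.0000) = 0.1837 m
person approaches 1.2000·(0.1000+0.3500) = 0.5400 m
residual clearance needed = 0.0800+0.0500+0.0800 = 0.2100 m
S_min ≈ 0.1050+0.1837+0.5400+0.2100  ⇒  S_min = 831/800 m

S_min = 831/800 m = 1.0388 m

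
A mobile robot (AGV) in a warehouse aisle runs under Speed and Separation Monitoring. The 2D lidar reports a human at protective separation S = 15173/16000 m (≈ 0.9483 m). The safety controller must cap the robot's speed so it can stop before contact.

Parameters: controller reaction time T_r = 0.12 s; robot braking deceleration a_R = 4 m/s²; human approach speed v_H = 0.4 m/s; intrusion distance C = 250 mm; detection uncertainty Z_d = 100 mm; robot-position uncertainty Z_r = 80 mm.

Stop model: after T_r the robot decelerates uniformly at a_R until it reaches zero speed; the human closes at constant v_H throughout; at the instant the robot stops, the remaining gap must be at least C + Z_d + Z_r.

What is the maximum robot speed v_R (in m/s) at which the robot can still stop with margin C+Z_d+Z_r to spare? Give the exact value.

v_R_max = 5/4 m/s = 1.2500 m/s

quadratic (1/8)·v² + (11/50)·v + (-301/640) = 0
  disc = (11/50)² − 4·(1/8)·(-301/640) = 45369/160000 ; √disc = 213/400
  v_R = (−(11/50) + 213/400) / (2·(1/8)) = 5/4 m/s
check:
T_s = v_R/a_R = (5/4)/4 = 0.3125 s
robot covers v_R·T_r = 1.2500·0.1200 = 0.1500 m before braking
robot under decel: 1.2500²/(2·4.0000) = 0.1953 m
human closes 0.4000·0.4325 = 0.1730 m
margins: 0.2500+0.1000+0.0800 = 0.4300 m
sum ≈ 0.1500+0.1953+0.1730+0.4300 ≈ 0.9483 m = S ✓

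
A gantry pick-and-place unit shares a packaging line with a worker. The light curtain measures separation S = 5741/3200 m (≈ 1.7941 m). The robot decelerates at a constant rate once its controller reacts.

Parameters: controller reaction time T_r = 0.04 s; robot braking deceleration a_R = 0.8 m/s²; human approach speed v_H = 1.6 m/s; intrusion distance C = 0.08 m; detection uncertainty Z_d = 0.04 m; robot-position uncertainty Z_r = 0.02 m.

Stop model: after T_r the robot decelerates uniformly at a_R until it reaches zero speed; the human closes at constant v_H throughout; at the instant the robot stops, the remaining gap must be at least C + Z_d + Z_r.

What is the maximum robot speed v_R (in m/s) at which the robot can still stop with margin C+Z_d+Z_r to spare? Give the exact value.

at the boundary: (5/8)·v² + (51/25)·v + (-25441/16000) = 0
  disc = (51/25)² − 4·(5/8)·(-25441/16000) = 1301881/160000 ; √disc = 1141/400
  v_R = (−(51/25) + 1141/400) / (2·(5/8)) = 13/20 m/s
check:
stop time T_s = (13/20)/(4/5) = 0.8125 s
robot in T_r: 0.6500·0.0400 = 0.0260 m
robot covers 0.6500·0.8125 − ½·0.8000·0.8125² = 0.2641 m while stopping
human closes 1.6000·0.8525 = 1.3640 m
residual clearance needed = 0.0800+0.0400+0.0200 = 0.1400 m
sum ≈ 0.0260+0.2641+1.3640+0.1400 ≈ 1.7941 m = S ✓

v_R_max = 13/20 m/s = 0.6500 m/s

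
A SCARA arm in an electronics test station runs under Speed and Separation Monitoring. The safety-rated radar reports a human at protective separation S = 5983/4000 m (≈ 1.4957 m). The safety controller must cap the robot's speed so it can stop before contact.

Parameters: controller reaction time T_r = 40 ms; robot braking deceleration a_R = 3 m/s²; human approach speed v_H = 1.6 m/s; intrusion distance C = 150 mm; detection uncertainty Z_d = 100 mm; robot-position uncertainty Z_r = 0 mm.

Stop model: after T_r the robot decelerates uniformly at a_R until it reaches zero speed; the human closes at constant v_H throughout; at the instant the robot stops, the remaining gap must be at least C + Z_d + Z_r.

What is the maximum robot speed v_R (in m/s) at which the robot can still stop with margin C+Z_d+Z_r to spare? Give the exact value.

v_R_max = 29/20 m/s = 1.4500 m/s

at the boundary: (1/6)·v² + (43/75)·v + (-4727/4000) = 0
  disc = (43/75)² − 4·(1/6)·(-4727/4000) = 100489/90000 ; √disc = 317/300
  v_R = (−(43/75) + 317/300) / (2·(1/6)) = 29/20 m/s
check:
braking lasts T_s = (29/20)/3 = 0.4833 s
robot in T_r: 1.4500·0.0400 = 0.0580 m
braking distance = 1.4500²/(2·3.0000) = 0.3504 m
human over T_r+T_s: 1.6000·(0.0400+0.4833) = 0.8373 m
residual clearance needed = 0.1500+0.1000+0.0000 = 0.2500 m
sum ≈ 0.0580+0.3504+0.8373+0.2500 ≈ 1.4957 m = S ✓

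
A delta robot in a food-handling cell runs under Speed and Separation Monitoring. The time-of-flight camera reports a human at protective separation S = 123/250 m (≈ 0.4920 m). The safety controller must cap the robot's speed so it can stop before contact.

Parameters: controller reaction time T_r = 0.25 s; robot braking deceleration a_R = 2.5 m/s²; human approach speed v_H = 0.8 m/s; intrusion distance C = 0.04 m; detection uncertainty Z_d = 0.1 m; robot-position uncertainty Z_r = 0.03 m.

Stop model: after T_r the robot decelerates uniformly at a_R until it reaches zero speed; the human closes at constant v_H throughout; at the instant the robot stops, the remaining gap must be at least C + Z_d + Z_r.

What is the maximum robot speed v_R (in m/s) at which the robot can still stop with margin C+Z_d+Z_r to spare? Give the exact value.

quadratic (1/5)·v² + (57/100)·v + (-61/500) = 0
  disc = (57/100)² − 4·(1/5)·(-61/500) = 169/400 ; √disc = 13/20
  v_R = (−(57/100) + 13/20) / (2·(1/5)) = 1/5 m/s
check:
braking lasts T_s = (1/5)/(5/2) = 0.0800 s
reaction-phase robot travel = 0.2000·0.2500 = 0.0500 m
braking distance = 0.2000²/(2·2.5000) = 0.0080 m
person approaches 0.8000·(0.2500+0.0800) = 0.2640 m
margins: 0.0400+0.1000+0.0300 = 0.1700 m
sum ≈ 0.0500+0.0080+0.2640+0.1700 ≈ 0.4920 m = S ✓

v_R_max = 1/5 m/s = 0.2000 m/s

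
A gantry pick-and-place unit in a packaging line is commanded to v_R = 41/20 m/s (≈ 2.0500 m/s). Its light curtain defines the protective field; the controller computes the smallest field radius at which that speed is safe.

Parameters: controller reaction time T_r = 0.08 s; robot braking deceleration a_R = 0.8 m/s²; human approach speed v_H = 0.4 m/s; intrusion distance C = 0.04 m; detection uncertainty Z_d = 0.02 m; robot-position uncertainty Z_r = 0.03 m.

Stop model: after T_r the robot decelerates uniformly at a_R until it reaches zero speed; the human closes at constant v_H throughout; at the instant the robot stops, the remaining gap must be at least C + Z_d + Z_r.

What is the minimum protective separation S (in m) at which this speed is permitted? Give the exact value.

T_s = v_R/a_R = (41/20)/(4/5) = 2.5625 s
robot in T_r: 2.0500·0.0800 = 0.1640 m
robot under decel: 2.0500²/(2·0.8000) = 2.6266 m
human closes 0.4000·2.6425 = 1.0570 m
residual clearance needed = 0.0400+0.0200+0.0300 = 0.0900 m
S_min ≈ 0.1640+2.6266+1.0570+0.0900  ⇒  S_min = 63001/16000 m

S_min = 63001/16000 m = 3.9376 m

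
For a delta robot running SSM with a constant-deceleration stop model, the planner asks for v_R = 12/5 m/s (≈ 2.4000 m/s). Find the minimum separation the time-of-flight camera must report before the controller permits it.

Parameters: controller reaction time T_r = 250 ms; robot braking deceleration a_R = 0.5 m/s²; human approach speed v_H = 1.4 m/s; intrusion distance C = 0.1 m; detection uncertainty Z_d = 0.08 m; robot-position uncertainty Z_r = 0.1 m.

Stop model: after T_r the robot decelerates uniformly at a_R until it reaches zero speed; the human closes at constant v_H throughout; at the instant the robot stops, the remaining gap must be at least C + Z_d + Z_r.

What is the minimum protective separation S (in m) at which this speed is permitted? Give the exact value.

stop time T_s = (12/5)/(1/2) = 4.8000 s
robot covers v_R·T_r = 2.4000·0.2500 = 0.6000 m before braking
braking distance = 2.4000²/(2·0.5000) = 5.7600 m
human closes 1.4000·5.0500 = 7.0700 m
margins: 0.1000+0.0800+0.1000 = 0.2800 m
S_min ≈ 0.6000+5.7600+7.0700+0.2800  ⇒  S_min = 1371/100 m

S_min = 1371/100 m = 13.7100 m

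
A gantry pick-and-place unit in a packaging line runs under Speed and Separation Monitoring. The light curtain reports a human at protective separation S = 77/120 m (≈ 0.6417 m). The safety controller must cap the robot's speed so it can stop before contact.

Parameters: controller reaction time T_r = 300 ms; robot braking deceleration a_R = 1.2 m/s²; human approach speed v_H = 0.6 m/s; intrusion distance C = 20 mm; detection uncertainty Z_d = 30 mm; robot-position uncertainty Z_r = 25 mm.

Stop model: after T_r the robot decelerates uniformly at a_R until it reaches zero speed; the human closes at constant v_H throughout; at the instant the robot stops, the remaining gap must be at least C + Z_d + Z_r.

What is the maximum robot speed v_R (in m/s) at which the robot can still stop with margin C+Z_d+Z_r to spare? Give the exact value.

collect terms ⇒ (5/12)·v_R² + (4/5)·v_R + (-29/75) = 0
  disc = (4/5)² − 4·(5/12)·(-29/75) = 289/225 ; √disc = 17/15
  v_R = (−(4/5) + 17/15) / (2·(5/12)) = 2/5 m/s
check:
braking lasts T_s = (2/5)/(6/5) = 0.3333 s
robot covers v_R·T_r = 0.4000·0.3000 = 0.1200 m before braking
braking distance = 0.4000²/(2·1.2000) = 0.0667 m
human over T_r+T_s: 0.6000·(0.3000+0.3333) = 0.3800 m
C+Z_d+Z_r = 0.0200+0.0300+0.0250 = 0.0750 m
sum ≈ 0.1200+0.0667+0.3800+0.0750 ≈ 0.6417 m = S ✓

v_R_max = 2/5 m/s = 0.4000 m/s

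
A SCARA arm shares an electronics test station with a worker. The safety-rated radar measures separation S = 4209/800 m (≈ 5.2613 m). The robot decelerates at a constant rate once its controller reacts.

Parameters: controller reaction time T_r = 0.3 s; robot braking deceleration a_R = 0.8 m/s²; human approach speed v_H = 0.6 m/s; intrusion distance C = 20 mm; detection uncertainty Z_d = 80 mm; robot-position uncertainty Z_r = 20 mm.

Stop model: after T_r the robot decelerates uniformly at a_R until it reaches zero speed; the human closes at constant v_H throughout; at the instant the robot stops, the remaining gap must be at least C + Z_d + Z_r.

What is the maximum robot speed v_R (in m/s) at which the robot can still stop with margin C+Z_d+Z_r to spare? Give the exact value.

at the boundary: (5/8)·v² + (21/20)·v + (-3969/800) = 0
  disc = (21/20)² − 4·(5/8)·(-3969/800) = 21609/1600 ; √disc = 147/40
  v_R = (−(21/20) + 147/40) / (2·(5/8)) = 21/10 m/s
check:
T_s = v_R/a_R = (21/10)/(4/5) = 2.6250 s
reaction-phase robot travel = 2.1000·0.3000 = 0.6300 m
robot under decel: 2.1000²/(2·0.8000) = 2.7563 m
person approaches 0.6000·(0.3000+2.6250) = 1.7550 m
residual clearance needed = 0.0200+0.0800+0.0200 = 0.1200 m
sum ≈ 0.6300+2.7563+1.7550+0.1200 ≈ 5.2613 m = S ✓

v_R_max = 21/10 m/s = 2.1000 m/s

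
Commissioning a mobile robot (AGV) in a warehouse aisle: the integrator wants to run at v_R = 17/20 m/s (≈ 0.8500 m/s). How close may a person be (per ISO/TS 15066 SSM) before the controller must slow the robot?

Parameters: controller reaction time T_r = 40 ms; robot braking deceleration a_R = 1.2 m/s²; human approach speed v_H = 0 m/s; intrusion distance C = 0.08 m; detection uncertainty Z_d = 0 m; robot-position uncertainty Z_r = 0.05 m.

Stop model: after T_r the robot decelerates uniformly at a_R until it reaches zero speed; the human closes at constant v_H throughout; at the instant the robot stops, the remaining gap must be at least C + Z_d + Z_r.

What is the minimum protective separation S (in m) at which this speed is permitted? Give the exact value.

stop time T_s = (17/20)/(6/5) = 0.7083 s
robot in T_r: 0.8500·0.0400 = 0.0340 m
robot covers 0.8500·0.7083 − ½·1.2000·0.7083² = 0.3010 m while stopping
person approaches 0.0000·(0.0400+0.7083) = 0.0000 m
residual clearance needed = 0.0800+0.0000+0.0500 = 0.1300 m
S_min ≈ 0.0340+0.3010+0.0000+0.1300  ⇒  S_min = 11161/24000 m

S_min = 11161/24000 m = 0.4650 m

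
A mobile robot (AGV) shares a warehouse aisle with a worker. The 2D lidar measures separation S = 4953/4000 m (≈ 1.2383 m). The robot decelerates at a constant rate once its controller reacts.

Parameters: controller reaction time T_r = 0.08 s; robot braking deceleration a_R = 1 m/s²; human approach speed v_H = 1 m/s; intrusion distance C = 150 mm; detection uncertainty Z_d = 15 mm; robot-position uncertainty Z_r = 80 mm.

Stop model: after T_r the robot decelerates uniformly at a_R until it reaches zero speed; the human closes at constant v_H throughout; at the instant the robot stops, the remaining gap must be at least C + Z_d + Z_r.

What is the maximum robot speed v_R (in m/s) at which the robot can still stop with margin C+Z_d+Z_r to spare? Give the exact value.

v_R_max = 13/20 m/s = 0.6500 m/s

quadratic (1/2)·v² + (27/25)·v + (-3653/4000) = 0
  disc = (27/25)² − 4·(1/2)·(-3653/4000) = 29929/10000 ; √disc = 173/100
  v_R = (−(27/25) + 173/100) / (2·(1/2)) = 13/20 m/s
check:
T_s = v_R/a_R = (13/20)/1 = 0.6500 s
reaction-phase robot travel = 0.6500·0.0800 = 0.0520 m
robot covers 0.6500·0.6500 − ½·1.0000·0.6500² = 0.2112 m while stopping
person approaches 1.0000·(0.0800+0.6500) = 0.7300 m
margins: 0.1500+0.0150+0.0800 = 0.2450 m
sum ≈ 0.0520+0.2112+0.7300+0.2450 ≈ 1.2383 m = S ✓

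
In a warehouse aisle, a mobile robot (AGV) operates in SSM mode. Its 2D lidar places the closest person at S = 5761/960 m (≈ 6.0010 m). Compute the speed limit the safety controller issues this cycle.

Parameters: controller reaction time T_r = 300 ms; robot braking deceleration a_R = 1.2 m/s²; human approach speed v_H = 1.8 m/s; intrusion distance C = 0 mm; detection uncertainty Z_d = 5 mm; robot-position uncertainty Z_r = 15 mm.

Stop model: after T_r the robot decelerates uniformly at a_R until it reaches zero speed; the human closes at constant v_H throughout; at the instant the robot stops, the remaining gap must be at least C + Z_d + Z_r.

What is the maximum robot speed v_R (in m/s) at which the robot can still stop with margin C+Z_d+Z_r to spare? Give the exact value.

at the boundary: (5/12)·v² + (9/5)·v + (-26117/4800) = 0
  disc = (9/5)² − 4·(5/12)·(-26117/4800) = 177241/14400 ; √disc = 421/120
  v_R = (−(9/5) + 421/120) / (2·(5/12)) = 41/20 m/s
check:
stop time T_s = (41/20)/(6/5) = 1.7083 s
robot in T_r: 2.0500·0.3000 = 0.6150 m
braking distance = 2.0500²/(2·1.2000) = 1.7510 m
person approaches 1.8000·(0.3000+1.7083) = 3.6150 m
margins: 0.0000+0.0050+0.0150 = 0.0200 m
sum ≈ 0.6150+1.7510+3.6150+0.0200 ≈ 6.0010 m = S ✓

v_R_max = 41/20 m/s = 2.0500 m/s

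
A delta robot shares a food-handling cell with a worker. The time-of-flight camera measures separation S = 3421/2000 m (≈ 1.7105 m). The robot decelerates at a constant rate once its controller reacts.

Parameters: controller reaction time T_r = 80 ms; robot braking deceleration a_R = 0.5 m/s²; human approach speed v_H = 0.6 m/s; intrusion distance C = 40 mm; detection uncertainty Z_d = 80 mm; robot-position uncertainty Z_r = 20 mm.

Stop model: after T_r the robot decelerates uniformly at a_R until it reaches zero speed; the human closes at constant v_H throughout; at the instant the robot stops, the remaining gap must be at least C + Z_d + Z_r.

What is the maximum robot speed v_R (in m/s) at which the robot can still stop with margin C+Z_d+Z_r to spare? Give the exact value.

at the boundary: (1)·v² + (32/25)·v + (-609/400) = 0
  disc = (32/25)² − 4·(1)·(-609/400) = 19321/2500 ; √disc = 139/50
  v_R = (−(32/25) + 139/50) / (2·(1)) = 3/4 m/s
check:
stop time T_s = (3/4)/(1/2) = 1.5000 s
reaction-phase robot travel = 0.7500·0.0800 = 0.0600 m
robot under decel: 0.7500²/(2·0.5000) = 0.5625 m
person approaches 0.6000·(0.0800+1.5000) = 0.9480 m
C+Z_d+Z_r = 0.0400+0.0800+0.0200 = 0.1400 m
sum ≈ 0.0600+0.5625+0.9480+0.1400 ≈ 1.7105 m = S ✓

v_R_max = 3/4 m/s = 0.7500 m/s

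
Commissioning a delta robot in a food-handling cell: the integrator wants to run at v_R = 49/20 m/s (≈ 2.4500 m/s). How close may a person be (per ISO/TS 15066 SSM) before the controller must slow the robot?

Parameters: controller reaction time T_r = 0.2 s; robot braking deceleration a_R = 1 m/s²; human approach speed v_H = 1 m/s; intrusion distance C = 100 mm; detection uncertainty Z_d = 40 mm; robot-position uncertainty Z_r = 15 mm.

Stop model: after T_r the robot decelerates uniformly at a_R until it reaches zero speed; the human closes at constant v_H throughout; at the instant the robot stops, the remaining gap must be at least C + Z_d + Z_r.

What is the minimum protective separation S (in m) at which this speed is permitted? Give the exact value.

S_min = 5037/800 m = 6.2962 m

stop time T_s = (49/20)/1 = 2.4500 s
robot in T_r: 2.4500·0.2000 = 0.4900 m
robot under decel: 2.4500²/(2·1.0000) = 3.0013 m
human over T_r+T_s: 1.0000·(0.2000+2.4500) = 2.6500 m
margins: 0.1000+0.0400+0.0150 = 0.1550 m
S_min ≈ 0.4900+3.0013+2.6500+0.1550  ⇒  S_min = 5037/800 m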